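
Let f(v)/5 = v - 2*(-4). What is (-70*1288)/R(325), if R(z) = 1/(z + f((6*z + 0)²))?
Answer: -1714199908400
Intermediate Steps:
f(v) = 40 + 5*v (f(v) = 5*(v - 2*(-4)) = 5*(v + 8) = 5*(8 + v) = 40 + 5*v)
R(z) = 1/(40 + z + 180*z²) (R(z) = 1/(z + (40 + 5*(6*z + 0)²)) = 1/(z + (40 + 5*(6*z)²)) = 1/(z + (40 + 5*(36*z²))) = 1/(z + (40 + 180*z²)) = 1/(40 + z + 180*z²))
(-70*1288)/R(325) = (-70*1288)/(1/(40 + 325 + 180*325²)) = -90160/(1/(40 + 325 + 180*105625)) = -90160/(1/(40 + 325 + 19012500)) = -90160/(1/19012865) = -90160/1/19012865 = -90160*19012865 = -1714199908400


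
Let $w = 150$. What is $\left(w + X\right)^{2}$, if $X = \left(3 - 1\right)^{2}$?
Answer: $23716$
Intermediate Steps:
$X = 4$ ($X = 2^{2} = 4$)
$\left(w + X\right)^{2} = \left(150 + 4\right)^{2} = 154^{2} = 23716$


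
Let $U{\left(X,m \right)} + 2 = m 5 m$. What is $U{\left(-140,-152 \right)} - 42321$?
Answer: $73197$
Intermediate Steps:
$U{\left(X,m \right)} = -2 + 5 m^{2}$ ($U{\left(X,m \right)} = -2 + m 5 m = -2 + 5 m m = -2 + 5 m^{2}$)
$U{\left(-140,-152 \right)} - 42321 = \left(-2 + 5 \left(-152\right)^{2}\right) - 42321 = \left(-2 + 5 \cdot 23104\right) - 42321 = \left(-2 + 115520\right) - 42321 = 115518 - 42321 = 73197$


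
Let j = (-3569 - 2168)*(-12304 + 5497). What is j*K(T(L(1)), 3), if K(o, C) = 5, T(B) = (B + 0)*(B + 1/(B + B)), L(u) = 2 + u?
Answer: 195258795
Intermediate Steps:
T(B) = B*(B + 1/(2*B))
j = 39051759 (j = -5737*(-6807) = 39051759)
j*K(T(L(1)), 3) = 39051759*5 = 195258795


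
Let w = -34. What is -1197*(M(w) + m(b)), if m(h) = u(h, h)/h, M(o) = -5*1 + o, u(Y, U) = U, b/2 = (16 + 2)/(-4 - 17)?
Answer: 45486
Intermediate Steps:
b = -12/7 (b = 2*((16 + 2)/(-4 - 17)) = 2*(18/(-21)) = 2*(18*(-1/21)) = 2*(-6/7) = -12/7 ≈ -1.7143)
M(o) = -5 + o
m(h) = 1 (m(h) = h/h = 1)
-1197*(M(w) + m(b)) = -1197*((-5 - 34) + 1) = -1197*(-39 + 1) = -1197*(-38) = 45486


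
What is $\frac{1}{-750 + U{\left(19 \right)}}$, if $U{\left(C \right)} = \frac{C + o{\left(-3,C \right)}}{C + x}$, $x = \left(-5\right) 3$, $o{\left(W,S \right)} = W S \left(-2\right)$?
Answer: $- \frac{4}{2867} \approx -0.0013952$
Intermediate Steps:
$o{\left(W,S \right)} = - 2 S W$ ($o{\left(W,S \right)} = S W \left(-2\right) = - 2 S W$)
$x = -15$
$U{\left(C \right)} = \frac{7 C}{-15 + C}$ ($U{\left(C \right)} = \frac{C - 2 C \left(-3\right)}{C - 15} = \frac{C + 6 C}{-15 + C} = \frac{7 C}{-15 + C}$)
$\frac{1}{-750 + U{\left(19 \right)}} = \frac{1}{-750 + 7 \cdot 19 \frac{1}{-15 + 19}} = \frac{1}{-750 + 7 \cdot 19 \cdot \frac{1}{4}} = \frac{1}{-750 + \frac{133}{4}} = \frac{1}{- \frac{2867}{4}} = - \frac{4}{2867}$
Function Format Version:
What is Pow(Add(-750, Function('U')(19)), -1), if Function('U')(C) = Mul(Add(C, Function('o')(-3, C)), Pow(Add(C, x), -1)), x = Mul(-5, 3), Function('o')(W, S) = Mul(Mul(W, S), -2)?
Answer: Rational(-4, 2867) ≈ -0.0013952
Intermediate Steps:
Function('o')(W, S) = Mul(-2, S, W) (Function('o')(W, S) = Mul(Mul(S, W), -2) = Mul(-2, S, W))
x = -15
Function('U')(C) = Mul(7, C, Pow(Add(-15, C), -1)) (Function('U')(C) = Mul(Add(C, Mul(-2, C, -3)), Pow(Add(C, -15), -1)) = Mul(Add(C, Mul(6, C)), Pow(Add(-15, C), -1)) = Mul(Mul(7, C), Pow(Add(-15, C), -1)) = Mul(7, C, Pow(Add(-15, C), -1)))
Pow(Add(-750, Function('U')(19)), -1) = Pow(Add(-750, Mul(7, 19, Pow(Add(-15, 19), -1))), -1) = Pow(Add(-750, Mul(7, 19, Pow(4, -1))), -1) = Pow(Add(-750, Mul(7, 19, Rational(1, 4))), -1) = Pow(Add(-750, Rational(133, 4)), -1) = Pow(Rational(-2867, 4), -1) = Rational(-4, 2867)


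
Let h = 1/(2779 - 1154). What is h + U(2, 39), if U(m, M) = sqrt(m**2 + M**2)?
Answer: 1/1625 + 5*sqrt(61) ≈ 39.052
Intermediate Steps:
h = 1/1625 ≈ 0.00061538
U(m, M) = sqrt(M**2 + m**2)
h + U(2, 39) = 1/1625 + sqrt(39**2 + 2**2) = 1/1625 + sqrt(1521 + 4) = 1/1625 + sqrt(1525) = 1/1625 + 5*sqrt(61)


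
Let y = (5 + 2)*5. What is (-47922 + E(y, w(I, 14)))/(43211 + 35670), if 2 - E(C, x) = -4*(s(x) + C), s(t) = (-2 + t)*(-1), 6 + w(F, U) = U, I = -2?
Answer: -47804/78881 ≈ -0.60603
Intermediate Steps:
w(F, U) = -6 + U
y = 35 (y = 7*5 = 35)
s(t) = 2 - t
E(C, x) = 10 - 4*x + 4*C (E(C, x) = 2 - (-4)*((2 - x) + C) = 2 - (-4)*(2 + C - x) = 2 - (-8 - 4*C + 4*x) = 2 + (8 - 4*x + 4*C) = 10 - 4*x + 4*C)
(-47922 + E(y, w(I, 14)))/(43211 + 35670) = (-47922 + (10 - 4*(-6 + 14) + 4*35))/(43211 + 35670) = (-47922 + (10 - 4*8 + 140))/78881 = (-47922 + (10 - 32 + 140))*(1/78881) = (-47922 + 118)*(1/78881) = -47804*1/78881 = -47804/78881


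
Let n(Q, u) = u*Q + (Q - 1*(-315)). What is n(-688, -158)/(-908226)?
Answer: -108331/908226 ≈ -0.11928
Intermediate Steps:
n(Q, u) = 315 + Q + Q*u (n(Q, u) = Q*u + (Q + 315) = Q*u + (315 + Q) = 315 + Q + Q*u)
n(-688, -158)/(-908226) = (315 - 688 - 688*(-158))/(-908226) = (315 - 688 + 108704)*(-1/908226) = 108331*(-1/908226) = -108331/908226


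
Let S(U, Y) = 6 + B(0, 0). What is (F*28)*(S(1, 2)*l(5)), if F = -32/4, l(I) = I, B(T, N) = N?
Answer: -6720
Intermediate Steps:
F = -8 (F = -32*1/4 = -8)
S(U, Y) = 6 (S(U, Y) = 6 + 0 = 6)
(F*28)*(S(1, 2)*l(5)) = (-8*28)*(6*5) = -224*30 = -6720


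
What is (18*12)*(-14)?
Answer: -3024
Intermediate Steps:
(18*12)*(-14) = 216*(-14) = -3024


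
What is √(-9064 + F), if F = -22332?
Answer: 2*I*√7849 ≈ 177.19*I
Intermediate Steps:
√(-9064 + F) = √(-9064 - 22332) = √(-31396) = 2*I*√7849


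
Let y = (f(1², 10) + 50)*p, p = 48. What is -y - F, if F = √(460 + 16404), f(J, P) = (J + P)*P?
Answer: -7680 - 4*√1054 ≈ -7809.9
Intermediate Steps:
f(J, P) = P*(J + P)
F = 4*√1054 (F = √16864 = 4*√1054 ≈ 129.86)
y = 7680 (y = (10*(1² + 10) + 50)*48 = (10*(1 + 10) + 50)*48 = (10*11 + 50)*48 = (110 + 50)*48 = 160*48 = 7680)
-y - F = -1*7680 - 4*√1054 = -7680 - 4*√1054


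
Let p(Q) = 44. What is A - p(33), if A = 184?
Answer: 140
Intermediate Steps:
A - p(33) = 184 - 1*44 = 184 - 44 = 140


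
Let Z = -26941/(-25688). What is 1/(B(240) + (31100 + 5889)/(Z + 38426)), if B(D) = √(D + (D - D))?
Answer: -117241190588784691/29118969493598552902 + 974394106248612841*√15/58237938987197105804 ≈ 0.060774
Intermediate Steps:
Z = 26941/25688 (Z = -26941*(-1/25688) = 26941/25688 ≈ 1.0488)
B(D) = √D (B(D) = √(D + 0) = √D)
1/(B(240) + (31100 + 5889)/(Z + 38426)) = 1/(√240 + (31100 + 5889)/(26941/25688 + 38426)) = 1/(4*√15 + 36989/(987114029/25688)) = 1/(4*√15 + 36989*(25688/987114029)) = 1/(4*√15 + 950173432/987114029) = 1/(950173432/987114029 + 4*√15)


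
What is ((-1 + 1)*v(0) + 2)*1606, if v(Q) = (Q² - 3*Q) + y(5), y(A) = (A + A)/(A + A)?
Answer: 3212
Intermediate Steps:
y(A) = 1 (y(A) = (2*A)/((2*A)) = (2*A)*(1/(2*A)) = 1)
v(Q) = 1 + Q² - 3*Q (v(Q) = (Q² - 3*Q) + 1 = 1 + Q² - 3*Q)
((-1 + 1)*v(0) + 2)*1606 = ((-1 + 1)*(1 + 0² - 3*0) + 2)*1606 = (0*(1 + 0 + 0) + 2)*1606 = (0*1 + 2)*1606 = (0 + 2)*1606 = 2*1606 = 3212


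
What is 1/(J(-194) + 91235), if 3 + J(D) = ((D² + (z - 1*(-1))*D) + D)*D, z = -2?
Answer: -1/7210152 ≈ -1.3869e-7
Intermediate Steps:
J(D) = -3 + D³ (J(D) = -3 + ((D² + (-2 - 1*(-1))*D) + D)*D = -3 + ((D² + (-2 + 1)*D) + D)*D = -3 + ((D² - D) + D)*D = -3 + D²*D = -3 + D³)
1/(J(-194) + 91235) = 1/((-3 + (-194)³) + 91235) = 1/((-3 - 7301384) + 91235) = 1/(-7301387 + 91235) = 1/(-7210152) = -1/7210152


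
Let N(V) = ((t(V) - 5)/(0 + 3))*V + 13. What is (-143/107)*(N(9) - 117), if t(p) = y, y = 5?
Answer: 14872/107 ≈ 138.99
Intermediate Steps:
t(p) = 5
N(V) = 13 (N(V) = ((5 - 5)/(0 + 3))*V + 13 = (0/3)*V + 13 = (0*(⅓))*V + 13 = 0*V + 13 = 0 + 13 = 13)
(-143/107)*(N(9) - 117) = (-143/107)*(13 - 117) = -143*1/107*(-104) = -143/107*(-104) = 14872/107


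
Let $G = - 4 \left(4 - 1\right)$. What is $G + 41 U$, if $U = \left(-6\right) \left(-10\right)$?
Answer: $2448$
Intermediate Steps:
$G = -12$ ($G = \left(-4\right) 3 = -12$)
$U = 60$
$G + 41 U = -12 + 41 \cdot 60 = -12 + 2460 = 2448$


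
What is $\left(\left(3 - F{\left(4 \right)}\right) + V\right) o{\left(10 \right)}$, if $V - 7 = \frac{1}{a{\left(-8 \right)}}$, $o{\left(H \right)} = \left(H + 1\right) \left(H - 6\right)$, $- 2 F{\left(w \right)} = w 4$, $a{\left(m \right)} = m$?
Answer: $\frac{1573}{2} \approx 786.5$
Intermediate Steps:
$F{\left(w \right)} = - 2 w$ ($F{\left(w \right)} = - \frac{w 4}{2} = - \frac{4 w}{2} = - 2 w$)
$o{\left(H \right)} = \left(1 + H\right) \left(-6 + H\right)$
$V = \frac{55}{8}$ ($V = 7 + \frac{1}{-8} = 7 - \frac{1}{8} = \frac{55}{8} \approx 6.875$)
$\left(\left(3 - F{\left(4 \right)}\right) + V\right) o{\left(10 \right)} = \left(\left(3 - \left(-2\right) 4\right) + \frac{55}{8}\right) \left(-6 + 10^{2} - 50\right) = \left(\left(3 - -8\right) + \frac{55}{8}\right) \left(-6 + 100 - 50\right) = \left(\left(3 + 8\right) + \frac{55}{8}\right) 44 = \left(11 + \frac{55}{8}\right) 44 = \frac{143}{8} \cdot 44 = \frac{1573}{2}$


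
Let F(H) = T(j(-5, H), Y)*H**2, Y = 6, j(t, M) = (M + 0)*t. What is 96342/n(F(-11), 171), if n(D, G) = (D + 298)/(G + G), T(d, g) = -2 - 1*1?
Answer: -32948964/65 ≈ -5.0691e+5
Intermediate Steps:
j(t, M) = M*t
T(d, g) = -3 (T(d, g) = -2 - 1 = -3)
F(H) = -3*H**2
n(D, G) = (298 + D)/(2*G) (n(D, G) = (298 + D)/((2*G)) = (298 + D)*(1/(2*G)) = (298 + D)/(2*G))
96342/n(F(-11), 171) = 96342/(((1/2)*(298 - 3*(-11)**2)/171)) = 96342/(((1/2)*(1/171)*(298 - 3*121))) = 96342/(((1/2)*(1/171)*(298 - 363))) = 96342/(((1/2)*(1/171)*(-65))) = 96342/(-65/342) = 96342*(-342/65) = -32948964/65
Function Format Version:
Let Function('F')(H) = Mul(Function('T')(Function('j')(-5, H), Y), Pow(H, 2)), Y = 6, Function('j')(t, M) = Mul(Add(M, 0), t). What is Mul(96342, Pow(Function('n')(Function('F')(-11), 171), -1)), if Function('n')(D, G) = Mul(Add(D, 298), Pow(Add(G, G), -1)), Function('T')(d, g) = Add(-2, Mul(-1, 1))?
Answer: Rational(-32948964, 65) ≈ -5.0691e+5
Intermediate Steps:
Function('j')(t, M) = Mul(M, t)
Function('T')(d, g) = -3 (Function('T')(d, g) = Add(-2, -1) = -3)
Function('F')(H) = Mul(-3, Pow(H, 2))
Function('n')(D, G) = Mul(Rational(1, 2), Pow(G, -1), Add(298, D)) (Function('n')(D, G) = Mul(Add(298, D), Pow(Mul(2, G), -1)) = Mul(Add(298, D), Mul(Rational(1, 2), Pow(G, -1))) = Mul(Rational(1, 2), Pow(G, -1), Add(298, D)))
Mul(96342, Pow(Function('n')(Function('F')(-11), 171), -1)) = Mul(96342, Pow(Mul(Rational(1, 2), Pow(171, -1), Add(298, Mul(-3, Pow(-11, 2)))), -1)) = Mul(96342, Pow(Mul(Rational(1, 2), Rational(1, 171), Add(298, Mul(-3, 121))), -1)) = Mul(96342, Pow(Mul(Rational(1, 2), Rational(1, 171), Add(298, -363)), -1)) = Mul(96342, Pow(Mul(Rational(1, 2), Rational(1, 171), -65), -1)) = Mul(96342, Pow(Rational(-65, 342), -1)) = Mul(96342, Rational(-342, 65)) = Rational(-32948964, 65)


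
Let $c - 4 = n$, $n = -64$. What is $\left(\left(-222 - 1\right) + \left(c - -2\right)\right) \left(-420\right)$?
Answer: $118020$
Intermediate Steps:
$c = -60$ ($c = 4 - 64 = -60$)
$\left(\left(-222 - 1\right) + \left(c - -2\right)\right) \left(-420\right) = \left(\left(-222 - 1\right) - 58\right) \left(-420\right) = \left(-223 + \left(-60 + 2\right)\right) \left(-420\right) = \left(-223 - 58\right) \left(-420\right) = \left(-281\right) \left(-420\right) = 118020$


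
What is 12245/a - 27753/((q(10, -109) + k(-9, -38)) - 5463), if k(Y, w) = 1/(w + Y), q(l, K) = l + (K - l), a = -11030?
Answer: 745376727/192572770 ≈ 3.8706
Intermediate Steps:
q(l, K) = K
k(Y, w) = 1/(Y + w)
12245/a - 27753/((q(10, -109) + k(-9, -38)) - 5463) = 12245/(-11030) - 27753/((-109 + 1/(-9 - 38)) - 5463) = 12245*(-1/11030) - 27753/((-109 + 1/(-47)) - 5463) = -2449/2206 - 27753/((-109 - 1/47) - 5463) = -2449/2206 - 27753/(-5124/47 - 5463) = -2449/2206 - 27753/(-261885/47) = -2449/2206 - 27753*(-47/261885) = -2449/2206 + 434797/87295 = 745376727/192572770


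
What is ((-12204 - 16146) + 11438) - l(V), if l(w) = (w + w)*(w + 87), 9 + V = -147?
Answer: -38440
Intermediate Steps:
V = -156 (V = -9 - 147 = -156)
l(w) = 2*w*(87 + w) (l(w) = (2*w)*(87 + w) = 2*w*(87 + w))
((-12204 - 16146) + 11438) - l(V) = ((-12204 - 16146) + 11438) - 2*(-156)*(87 - 156) = (-28350 + 11438) - 2*(-156)*(-69) = -16912 - 1*21528 = -16912 - 21528 = -38440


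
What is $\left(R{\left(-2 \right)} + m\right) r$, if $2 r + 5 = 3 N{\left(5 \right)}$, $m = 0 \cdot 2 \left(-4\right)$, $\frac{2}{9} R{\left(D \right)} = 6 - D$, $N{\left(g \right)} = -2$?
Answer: $-198$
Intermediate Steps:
$R{\left(D \right)} = 27 - \frac{9 D}{2}$ ($R{\left(D \right)} = \frac{9 \left(6 - D\right)}{2} = 27 - \frac{9 D}{2}$)
$m = 0$ ($m = 0 \left(-4\right) = 0$)
$r = - \frac{11}{2}$ ($r = - \frac{5}{2} + \frac{3 \left(-2\right)}{2} = - \frac{5}{2} + \frac{1}{2} \left(-6\right) = - \frac{5}{2} - 3 = - \frac{11}{2} \approx -5.5$)
$\left(R{\left(-2 \right)} + m\right) r = \left(\left(27 - -9\right) + 0\right) \left(- \frac{11}{2}\right) = \left(\left(27 + 9\right) + 0\right) \left(- \frac{11}{2}\right) = \left(36 + 0\right) \left(- \frac{11}{2}\right) = 36 \left(- \frac{11}{2}\right) = -198$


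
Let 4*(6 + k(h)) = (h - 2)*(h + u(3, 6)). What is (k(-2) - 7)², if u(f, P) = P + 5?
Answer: 484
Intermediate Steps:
u(f, P) = 5 + P
k(h) = -6 + (-2 + h)*(11 + h)/4 (k(h) = -6 + ((h - 2)*(h + (5 + 6)))/4 = -6 + ((-2 + h)*(h + 11))/4 = -6 + ((-2 + h)*(11 + h))/4 = -6 + (-2 + h)*(11 + h)/4)
(k(-2) - 7)² = ((-23/2 + (¼)*(-2)² + (9/4)*(-2)) - 7)² = ((-23/2 + (¼)*4 - 9/2) - 7)² = ((-23/2 + 1 - 9/2) - 7)² = (-15 - 7)² = (-22)² = 484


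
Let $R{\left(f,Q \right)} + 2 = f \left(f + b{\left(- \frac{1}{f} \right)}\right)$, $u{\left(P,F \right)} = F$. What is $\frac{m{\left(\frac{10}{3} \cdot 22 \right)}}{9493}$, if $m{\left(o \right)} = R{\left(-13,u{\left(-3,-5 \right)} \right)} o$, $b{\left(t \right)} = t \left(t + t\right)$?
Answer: $\frac{14460}{11219} \approx 1.2889$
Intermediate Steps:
$b{\left(t \right)} = 2 t^{2}$ ($b{\left(t \right)} = t 2 t = 2 t^{2}$)
$R{\left(f,Q \right)} = -2 + f \left(f + \frac{2}{f^{2}}\right)$ ($R{\left(f,Q \right)} = -2 + f \left(f + 2 \left(- \frac{1}{f}\right)^{2}\right) = -2 + f \left(f + \frac{2}{f^{2}}\right)$)
$m{\left(o \right)} = \frac{2169 o}{13}$ ($m{\left(o \right)} = \left(-2 + \left(-13\right)^{2} + \frac{2}{-13}\right) o = \left(-2 + 169 + 2 \left(- \frac{1}{13}\right)\right) o = \left(-2 + 169 - \frac{2}{13}\right) o = \frac{2169 o}{13}$)
$\frac{m{\left(\frac{10}{3} \cdot 22 \right)}}{9493} = \frac{\frac{2169}{13} \cdot \frac{10}{3} \cdot 22}{9493} = \frac{2169 \cdot 10 \cdot \frac{1}{3} \cdot 22}{13} \cdot \frac{1}{9493} = \frac{2169 \cdot \frac{10}{3} \cdot 22}{13} \cdot \frac{1}{9493} = \frac{2169}{13} \cdot \frac{220}{3} \cdot \frac{1}{9493} = \frac{159060}{13} \cdot \frac{1}{9493} = \frac{14460}{11219}$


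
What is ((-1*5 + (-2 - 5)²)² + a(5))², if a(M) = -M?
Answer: 3728761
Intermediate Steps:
((-1*5 + (-2 - 5)²)² + a(5))² = ((-1*5 + (-2 - 5)²)² - 1*5)² = ((-5 + (-7)²)² - 5)² = ((-5 + 49)² - 5)² = (44² - 5)² = (1936 - 5)² = 1931² = 3728761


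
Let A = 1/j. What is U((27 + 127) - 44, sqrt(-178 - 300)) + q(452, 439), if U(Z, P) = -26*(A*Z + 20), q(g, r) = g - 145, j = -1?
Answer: 2647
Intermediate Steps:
A = -1 (A = 1/(-1) = -1)
q(g, r) = -145 + g
U(Z, P) = -520 + 26*Z (U(Z, P) = -26*(-Z + 20) = -26*(20 - Z) = -520 + 26*Z)
U((27 + 127) - 44, sqrt(-178 - 300)) + q(452, 439) = (-520 + 26*((27 + 127) - 44)) + (-145 + 452) = (-520 + 26*(154 - 44)) + 307 = (-520 + 26*110) + 307 = (-520 + 2860) + 307 = 2340 + 307 = 2647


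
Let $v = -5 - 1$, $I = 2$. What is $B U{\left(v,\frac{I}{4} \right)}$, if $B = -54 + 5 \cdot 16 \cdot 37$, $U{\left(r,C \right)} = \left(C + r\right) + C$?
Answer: $-14530$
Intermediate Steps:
$v = -6$
$U{\left(r,C \right)} = r + 2 C$
$B = 2906$ ($B = -54 + 80 \cdot 37 = -54 + 2960 = 2906$)
$B U{\left(v,\frac{I}{4} \right)} = 2906 \left(-6 + 2 \cdot \frac{2}{4}\right) = 2906 \left(-6 + 2 \cdot 2 \cdot \frac{1}{4}\right) = 2906 \left(-6 + 2 \cdot \frac{1}{2}\right) = 2906 \left(-6 + 1\right) = 2906 \left(-5\right) = -14530$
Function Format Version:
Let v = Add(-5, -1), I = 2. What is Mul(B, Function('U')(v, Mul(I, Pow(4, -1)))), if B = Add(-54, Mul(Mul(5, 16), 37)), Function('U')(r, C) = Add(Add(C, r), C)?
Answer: -14530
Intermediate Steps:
v = -6
Function('U')(r, C) = Add(r, Mul(2, C))
B = 2906 (B = Add(-54, Mul(80, 37)) = Add(-54, 2960) = 2906)
Mul(B, Function('U')(v, Mul(I, Pow(4, -1)))) = Mul(2906, Add(-6, Mul(2, Mul(2, Pow(4, -1))))) = Mul(2906, Add(-6, Mul(2, Mul(2, Rational(1, 4))))) = Mul(2906, Add(-6, Mul(2, Rational(1, 2)))) = Mul(2906, Add(-6, 1)) = Mul(2906, -5) = -14530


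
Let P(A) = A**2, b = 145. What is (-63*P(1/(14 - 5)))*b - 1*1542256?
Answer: -13881319/9 ≈ -1.5424e+6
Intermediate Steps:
(-63*P(1/(14 - 5)))*b - 1*1542256 = -63/(14 - 5)**2*145 - 1*1542256 = -63*(1/9)**2*145 - 1542256 = -63*1/81*145 - 1542256 = -7/9*145 - 1542256 = -1015/9 - 1542256 = -13881319/9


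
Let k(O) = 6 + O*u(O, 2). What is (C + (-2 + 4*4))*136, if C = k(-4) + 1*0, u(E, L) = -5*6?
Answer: 19040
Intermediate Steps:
u(E, L) = -30
k(O) = 6 - 30*O (k(O) = 6 + O*(-30) = 6 - 30*O)
C = 126 (C = (6 - 30*(-4)) + 1*0 = (6 + 120) + 0 = 126 + 0 = 126)
(C + (-2 + 4*4))*136 = (126 + (-2 + 4*4))*136 = (126 + (-2 + 16))*136 = (126 + 14)*136 = 140*136 = 19040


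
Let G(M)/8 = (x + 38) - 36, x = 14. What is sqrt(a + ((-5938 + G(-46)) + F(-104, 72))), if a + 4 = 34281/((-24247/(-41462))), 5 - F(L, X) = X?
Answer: sqrt(31006147427105)/24247 ≈ 229.65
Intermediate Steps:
F(L, X) = 5 - X
G(M) = 128 (G(M) = 8*((14 + 38) - 36) = 8*(52 - 36) = 8*16 = 128)
a = 1421261834/24247 (a = -4 + 34281/((-24247/(-41462))) = -4 + 34281/((-24247*(-1/41462))) = -4 + 34281/(24247/41462) = -4 + 34281*(41462/24247) = -4 + 1421358822/24247 = 1421261834/24247 ≈ 58616.)
sqrt(a + ((-5938 + G(-46)) + F(-104, 72))) = sqrt(1421261834/24247 + ((-5938 + 128) + (5 - 1*72))) = sqrt(1421261834/24247 + (-5810 + (5 - 72))) = sqrt(1421261834/24247 + (-5810 - 67)) = sqrt(1421261834/24247 - 5877) = sqrt(1278762215/24247) = sqrt(31006147427105)/24247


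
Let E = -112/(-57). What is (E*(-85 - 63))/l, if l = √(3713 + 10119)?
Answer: -592*√3458/14079 ≈ -2.4726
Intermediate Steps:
E = 112/57 (E = -112*(-1/57) = 112/57 ≈ 1.9649)
l = 2*√3458 (l = √13832 = 2*√3458 ≈ 117.61)
(E*(-85 - 63))/l = (112*(-85 - 63)/57)/((2*√3458)) = ((112/57)*(-148))*(√3458/6916) = -592*√3458/14079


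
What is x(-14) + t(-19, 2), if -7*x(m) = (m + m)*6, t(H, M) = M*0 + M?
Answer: 26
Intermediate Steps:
t(H, M) = M (t(H, M) = 0 + M = M)
x(m) = -12*m/7 (x(m) = -(m + m)*6/7 = -2*m*6/7 = -12*m/7)
x(-14) + t(-19, 2) = -12/7*(-14) + 2 = 24 + 2 = 26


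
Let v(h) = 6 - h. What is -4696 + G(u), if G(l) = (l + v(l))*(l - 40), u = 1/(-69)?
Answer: -113530/23 ≈ -4936.1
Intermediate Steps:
u = -1/69 ≈ -0.014493
G(l) = -240 + 6*l (G(l) = (l + (6 - l))*(l - 40) = 6*(-40 + l) = -240 + 6*l)
-4696 + G(u) = -4696 + (-240 + 6*(-1/69)) = -4696 + (-240 - 2/23) = -4696 - 5522/23 = -113530/23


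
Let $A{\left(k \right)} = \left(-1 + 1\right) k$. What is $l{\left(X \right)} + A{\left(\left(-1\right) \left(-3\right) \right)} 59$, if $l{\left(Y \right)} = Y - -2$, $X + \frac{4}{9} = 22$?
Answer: $\frac{212}{9} \approx 23.556$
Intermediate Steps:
$X = \frac{194}{9}$ ($X = - \frac{4}{9} + 22 = \frac{194}{9} \approx 21.556$)
$A{\left(k \right)} = 0$ ($A{\left(k \right)} = 0 k = 0$)
$l{\left(Y \right)} = 2 + Y$ ($l{\left(Y \right)} = Y + 2 = 2 + Y$)
$l{\left(X \right)} + A{\left(\left(-1\right) \left(-3\right) \right)} 59 = \left(2 + \frac{194}{9}\right) + 0 \cdot 59 = \frac{212}{9} + 0 = \frac{212}{9}$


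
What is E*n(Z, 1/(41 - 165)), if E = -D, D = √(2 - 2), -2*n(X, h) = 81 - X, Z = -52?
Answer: 0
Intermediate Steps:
n(X, h) = -81/2 + X/2 (n(X, h) = -(81 - X)/2 = -81/2 + X/2)
D = 0 (D = √0 = 0)
E = 0 (E = -1*0 = 0)
E*n(Z, 1/(41 - 165)) = 0*(-81/2 + (½)*(-52)) = 0*(-81/2 - 26) = 0*(-133/2) = 0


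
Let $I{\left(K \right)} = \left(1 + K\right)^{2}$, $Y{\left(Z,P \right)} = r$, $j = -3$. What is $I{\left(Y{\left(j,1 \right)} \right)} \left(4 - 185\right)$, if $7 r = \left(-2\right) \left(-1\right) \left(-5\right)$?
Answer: $- \frac{1629}{49} \approx -33.245$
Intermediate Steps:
$r = - \frac{10}{7}$ ($r = \frac{\left(-2\right) \left(-1\right) \left(-5\right)}{7} = \frac{2 \left(-5\right)}{7} = \frac{1}{7} \left(-10\right) = - \frac{10}{7} \approx -1.4286$)
$Y{\left(Z,P \right)} = - \frac{10}{7}$
$I{\left(Y{\left(j,1 \right)} \right)} \left(4 - 185\right) = \left(1 - \frac{10}{7}\right)^{2} \left(4 - 185\right) = \left(- \frac{3}{7}\right)^{2} \left(-181\right) = \frac{9}{49} \left(-181\right) = - \frac{1629}{49}$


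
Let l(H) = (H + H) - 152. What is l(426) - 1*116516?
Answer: -115816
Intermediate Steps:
l(H) = -152 + 2*H (l(H) = 2*H - 152 = -152 + 2*H)
l(426) - 1*116516 = (-152 + 2*426) - 1*116516 = (-152 + 852) - 116516 = 700 - 116516 = -115816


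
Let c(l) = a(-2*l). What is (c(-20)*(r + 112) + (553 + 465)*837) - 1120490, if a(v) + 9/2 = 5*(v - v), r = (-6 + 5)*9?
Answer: -537775/2 ≈ -2.6889e+5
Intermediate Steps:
r = -9 (r = -1*9 = -9)
a(v) = -9/2 (a(v) = -9/2 + 5*(v - v) = -9/2 + 5*0 = -9/2 + 0 = -9/2)
c(l) = -9/2
(c(-20)*(r + 112) + (553 + 465)*837) - 1120490 = (-9*(-9 + 112)/2 + (553 + 465)*837) - 1120490 = (-9/2*103 + 1018*837) - 1120490 = (-927/2 + 852066) - 1120490 = 1703205/2 - 1120490 = -537775/2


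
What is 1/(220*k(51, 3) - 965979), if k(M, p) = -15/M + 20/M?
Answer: -51/49263829 ≈ -1.0352e-6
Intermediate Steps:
k(M, p) = 5/M
1/(220*k(51, 3) - 965979) = 1/(220*(5/51) - 965979) = 1/(1100/51 - 965979) = 1/(-49263829/51) = -51/49263829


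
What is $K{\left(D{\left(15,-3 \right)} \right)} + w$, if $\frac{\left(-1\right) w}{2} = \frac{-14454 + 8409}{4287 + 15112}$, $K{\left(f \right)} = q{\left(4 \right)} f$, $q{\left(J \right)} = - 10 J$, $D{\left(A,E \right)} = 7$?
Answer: $- \frac{5419630}{19399} \approx -279.38$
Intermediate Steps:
$K{\left(f \right)} = - 40 f$ ($K{\left(f \right)} = \left(-10\right) 4 f = - 40 f$)
$w = \frac{12090}{19399}$ ($w = - 2 \frac{-14454 + 8409}{4287 + 15112} = - 2 \left(- \frac{6045}{19399}\right) = - 2 \left(\left(-6045\right) \frac{1}{19399}\right) = \left(-2\right) \left(- \frac{6045}{19399}\right) = \frac{12090}{19399} \approx 0.62323$)
$K{\left(D{\left(15,-3 \right)} \right)} + w = \left(-40\right) 7 + \frac{12090}{19399} = -280 + \frac{12090}{19399} = - \frac{5419630}{19399}$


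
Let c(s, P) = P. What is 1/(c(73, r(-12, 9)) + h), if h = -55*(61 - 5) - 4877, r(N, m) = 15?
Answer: -1/7942 ≈ -0.00012591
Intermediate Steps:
h = -7957 (h = -55*56 - 4877 = -3080 - 4877 = -7957)
1/(c(73, r(-12, 9)) + h) = 1/(15 - 7957) = 1/(-7942) = -1/7942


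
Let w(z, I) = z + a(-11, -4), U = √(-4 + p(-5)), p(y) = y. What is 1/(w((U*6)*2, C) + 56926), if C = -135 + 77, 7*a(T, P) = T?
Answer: 2789297/158779201345 - 1764*I/158779201345 ≈ 1.7567e-5 - 1.111e-8*I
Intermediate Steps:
a(T, P) = T/7
C = -58
U = 3*I (U = √(-4 - 5) = √(-9) = 3*I ≈ 3.0*I)
w(z, I) = -11/7 + z (w(z, I) = z + (⅐)*(-11) = z - 11/7 = -11/7 + z)
1/(w((U*6)*2, C) + 56926) = 1/((-11/7 + ((3*I)*6)*2) + 56926) = 1/((-11/7 + (18*I)*2) + 56926) = 1/((-11/7 + 36*I) + 56926) = 1/(398471/7 + 36*I) = 49*(398471/7 - 36*I)/158779201345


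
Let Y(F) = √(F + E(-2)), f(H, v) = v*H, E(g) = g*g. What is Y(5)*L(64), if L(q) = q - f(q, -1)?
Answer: 384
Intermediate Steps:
E(g) = g²
f(H, v) = H*v
L(q) = 2*q (L(q) = q - q*(-1) = q - (-1)*q = q + q = 2*q)
Y(F) = √(4 + F) (Y(F) = √(F + (-2)²) = √(F + 4) = √(4 + F))
Y(5)*L(64) = √(4 + 5)*(2*64) = √9*128 = 3*128 = 384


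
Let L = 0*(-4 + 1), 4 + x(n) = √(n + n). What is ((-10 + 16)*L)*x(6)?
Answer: 0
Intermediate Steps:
x(n) = -4 + √2*√n (x(n) = -4 + √(n + n) = -4 + √(2*n) = -4 + √2*√n)
L = 0 (L = 0*(-3) = 0)
((-10 + 16)*L)*x(6) = ((-10 + 16)*0)*(-4 + √2*√6) = (6*0)*(-4 + 2*√3) = 0*(-4 + 2*√3) = 0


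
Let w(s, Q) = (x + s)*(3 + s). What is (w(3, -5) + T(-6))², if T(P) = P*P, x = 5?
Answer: 7056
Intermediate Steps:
w(s, Q) = (3 + s)*(5 + s) (w(s, Q) = (5 + s)*(3 + s) = (3 + s)*(5 + s))
T(P) = P²
(w(3, -5) + T(-6))² = ((15 + 3² + 8*3) + (-6)²)² = ((15 + 9 + 24) + 36)² = (48 + 36)² = 84² = 7056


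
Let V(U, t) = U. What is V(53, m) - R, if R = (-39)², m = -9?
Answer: -1468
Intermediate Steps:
R = 1521
V(53, m) - R = 53 - 1*1521 = 53 - 1521 = -1468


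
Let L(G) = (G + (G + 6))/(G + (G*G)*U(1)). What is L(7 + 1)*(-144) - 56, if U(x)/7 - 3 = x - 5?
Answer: -244/5 ≈ -48.800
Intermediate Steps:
U(x) = -14 + 7*x (U(x) = 21 + 7*(x - 5) = 21 + 7*(-5 + x) = 21 + (-35 + 7*x) = -14 + 7*x)
L(G) = (6 + 2*G)/(G - 7*G**2) (L(G) = (G + (G + 6))/(G + (G*G)*(-14 + 7*1)) = (G + (6 + G))/(G + G**2*(-14 + 7)) = (6 + 2*G)/(G + G**2*(-7)) = (6 + 2*G)/(G - 7*G**2))
L(7 + 1)*(-144) - 56 = (2*(-3 - (7 + 1))/((7 + 1)*(-1 + 7*(7 + 1))))*(-144) - 56 = (2*(-3 - 1*8)/(8*(-1 + 7*8)))*(-144) - 56 = (2*(1/8)*(-3 - 8)/(-1 + 56))*(-144) - 56 = (2*(1/8)*(-11)/55)*(-144) - 56 = (2*(1/8)*(1/55)*(-11))*(-144) - 56 = -1/20*(-144) - 56 = 36/5 - 56 = -244/5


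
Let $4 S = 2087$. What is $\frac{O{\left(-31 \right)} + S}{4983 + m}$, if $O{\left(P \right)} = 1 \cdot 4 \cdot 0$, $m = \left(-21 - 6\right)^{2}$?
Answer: $\frac{2087}{22848} \approx 0.091343$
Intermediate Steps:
$S = \frac{2087}{4}$ ($S = \frac{1}{4} \cdot 2087 = \frac{2087}{4} \approx 521.75$)
$m = 729$ ($m = \left(-27\right)^{2} = 729$)
$O{\left(P \right)} = 0$ ($O{\left(P \right)} = 4 \cdot 0 = 0$)
$\frac{O{\left(-31 \right)} + S}{4983 + m} = \frac{0 + \frac{2087}{4}}{4983 + 729} = \frac{2087}{4 \cdot 5712} = \frac{2087}{4} \cdot \frac{1}{5712} = \frac{2087}{22848}$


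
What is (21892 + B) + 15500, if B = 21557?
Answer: 58949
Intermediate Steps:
(21892 + B) + 15500 = (21892 + 21557) + 15500 = 43449 + 15500 = 58949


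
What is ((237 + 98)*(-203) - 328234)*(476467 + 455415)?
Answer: -369247991798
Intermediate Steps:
((237 + 98)*(-203) - 328234)*(476467 + 455415) = (335*(-203) - 328234)*931882 = (-68005 - 328234)*931882 = -396239*931882 = -369247991798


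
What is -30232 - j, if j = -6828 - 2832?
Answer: -20572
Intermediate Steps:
j = -9660
-30232 - j = -30232 - 1*(-9660) = -30232 + 9660 = -20572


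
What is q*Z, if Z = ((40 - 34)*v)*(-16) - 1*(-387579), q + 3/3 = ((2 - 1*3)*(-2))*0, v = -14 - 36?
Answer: -392379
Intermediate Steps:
v = -50
q = -1 (q = -1 + ((2 - 1*3)*(-2))*0 = -1 + ((2 - 3)*(-2))*0 = -1 - 1*(-2)*0 = -1 + 2*0 = -1 + 0 = -1)
Z = 392379 (Z = ((40 - 34)*(-50))*(-16) - 1*(-387579) = (6*(-50))*(-16) + 387579 = -300*(-16) + 387579 = 4800 + 387579 = 392379)
q*Z = -1*392379 = -392379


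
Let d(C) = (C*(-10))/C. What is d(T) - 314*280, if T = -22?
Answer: -87930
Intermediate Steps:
d(C) = -10 (d(C) = (-10*C)/C = -10)
d(T) - 314*280 = -10 - 314*280 = -10 - 87920 = -87930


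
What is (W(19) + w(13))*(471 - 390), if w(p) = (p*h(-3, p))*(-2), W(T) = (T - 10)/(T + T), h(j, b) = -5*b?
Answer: 5202549/38 ≈ 1.3691e+5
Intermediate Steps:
W(T) = (-10 + T)/(2*T) (W(T) = (-10 + T)/((2*T)) = (-10 + T)*(1/(2*T)) = (-10 + T)/(2*T))
w(p) = 10*p**2 (w(p) = (p*(-5*p))*(-2) = -5*p**2*(-2) = 10*p**2)
(W(19) + w(13))*(471 - 390) = ((1/2)*(-10 + 19)/19 + 10*13**2)*(471 - 390) = ((1/2)*(1/19)*9 + 10*169)*81 = (9/38 + 1690)*81 = (64229/38)*81 = 5202549/38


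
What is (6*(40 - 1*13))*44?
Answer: 7128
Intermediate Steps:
(6*(40 - 1*13))*44 = (6*(40 - 13))*44 = (6*27)*44 = 162*44 = 7128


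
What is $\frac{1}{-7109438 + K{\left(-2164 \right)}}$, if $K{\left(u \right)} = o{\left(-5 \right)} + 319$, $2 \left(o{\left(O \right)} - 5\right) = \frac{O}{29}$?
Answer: $- \frac{58}{412328617} \approx -1.4066 \cdot 10^{-7}$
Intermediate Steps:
$o{\left(O \right)} = 5 + \frac{O}{58}$ ($o{\left(O \right)} = 5 + \frac{O \frac{1}{29}}{2} = 5 + \frac{\frac{1}{29} O}{2} = 5 + \frac{O}{58}$)
$K{\left(u \right)} = \frac{18787}{58}$ ($K{\left(u \right)} = \left(5 + \frac{1}{58} \left(-5\right)\right) + 319 = \left(5 - \frac{5}{58}\right) + 319 = \frac{285}{58} + 319 = \frac{18787}{58}$)
$\frac{1}{-7109438 + K{\left(-2164 \right)}} = \frac{1}{-7109438 + \frac{18787}{58}} = \frac{1}{- \frac{412328617}{58}} = - \frac{58}{412328617}$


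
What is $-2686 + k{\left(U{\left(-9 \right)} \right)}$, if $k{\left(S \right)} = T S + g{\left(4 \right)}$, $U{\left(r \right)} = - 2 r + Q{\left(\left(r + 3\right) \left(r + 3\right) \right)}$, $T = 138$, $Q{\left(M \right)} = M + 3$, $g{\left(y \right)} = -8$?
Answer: $5172$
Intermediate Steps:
$Q{\left(M \right)} = 3 + M$
$U{\left(r \right)} = 3 + \left(3 + r\right)^{2} - 2 r$ ($U{\left(r \right)} = - 2 r + \left(3 + \left(r + 3\right) \left(r + 3\right)\right) = - 2 r + \left(3 + \left(3 + r\right) \left(3 + r\right)\right) = - 2 r + \left(3 + \left(3 + r\right)^{2}\right) = 3 + \left(3 + r\right)^{2} - 2 r$)
$k{\left(S \right)} = -8 + 138 S$ ($k{\left(S \right)} = 138 S - 8 = -8 + 138 S$)
$-2686 + k{\left(U{\left(-9 \right)} \right)} = -2686 - \left(8 - 138 \left(12 + \left(-9\right)^{2} + 4 \left(-9\right)\right)\right) = -2686 - \left(8 - 138 \left(12 + 81 - 36\right)\right) = -2686 + \left(-8 + 138 \cdot 57\right) = -2686 + \left(-8 + 7866\right) = -2686 + 7858 = 5172$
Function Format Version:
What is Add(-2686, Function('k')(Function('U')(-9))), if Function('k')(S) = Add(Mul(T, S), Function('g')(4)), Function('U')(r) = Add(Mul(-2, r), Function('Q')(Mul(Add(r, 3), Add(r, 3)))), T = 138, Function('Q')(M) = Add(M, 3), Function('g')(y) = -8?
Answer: 5172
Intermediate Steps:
Function('Q')(M) = Add(3, M)
Function('U')(r) = Add(3, Pow(Add(3, r), 2), Mul(-2, r)) (Function('U')(r) = Add(Mul(-2, r), Add(3, Mul(Add(r, 3), Add(r, 3)))) = Add(Mul(-2, r), Add(3, Mul(Add(3, r), Add(3, r)))) = Add(Mul(-2, r), Add(3, Pow(Add(3, r), 2))) = Add(3, Pow(Add(3, r), 2), Mul(-2, r)))
Function('k')(S) = Add(-8, Mul(138, S)) (Function('k')(S) = Add(Mul(138, S), -8) = Add(-8, Mul(138, S)))
Add(-2686, Function('k')(Function('U')(-9))) = Add(-2686, Add(-8, Mul(138, Add(12, Pow(-9, 2), Mul(4, -9))))) = Add(-2686, Add(-8, Mul(138, Add(12, 81, -36)))) = Add(-2686, Add(-8, Mul(138, 57))) = Add(-2686, Add(-8, 7866)) = Add(-2686, 7858) = 5172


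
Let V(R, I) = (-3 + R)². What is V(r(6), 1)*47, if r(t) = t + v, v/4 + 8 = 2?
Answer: 20727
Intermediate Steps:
v = -24 (v = -32 + 4*2 = -32 + 8 = -24)
r(t) = -24 + t (r(t) = t - 24 = -24 + t)
V(r(6), 1)*47 = (-3 + (-24 + 6))²*47 = (-3 - 18)²*47 = (-21)²*47 = 441*47 = 20727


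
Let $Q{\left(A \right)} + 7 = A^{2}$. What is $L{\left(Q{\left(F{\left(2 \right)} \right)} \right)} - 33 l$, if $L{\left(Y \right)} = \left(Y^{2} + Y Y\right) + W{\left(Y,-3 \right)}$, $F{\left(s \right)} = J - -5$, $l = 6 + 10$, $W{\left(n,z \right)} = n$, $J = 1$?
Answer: $1183$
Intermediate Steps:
$l = 16$
$F{\left(s \right)} = 6$ ($F{\left(s \right)} = 1 - -5 = 1 + 5 = 6$)
$Q{\left(A \right)} = -7 + A^{2}$
$L{\left(Y \right)} = Y + 2 Y^{2}$ ($L{\left(Y \right)} = \left(Y^{2} + Y Y\right) + Y = \left(Y^{2} + Y^{2}\right) + Y = 2 Y^{2} + Y = Y + 2 Y^{2}$)
$L{\left(Q{\left(F{\left(2 \right)} \right)} \right)} - 33 l = \left(-7 + 6^{2}\right) \left(1 + 2 \left(-7 + 6^{2}\right)\right) - 528 = \left(-7 + 36\right) \left(1 + 2 \left(-7 + 36\right)\right) - 528 = 29 \left(1 + 2 \cdot 29\right) - 528 = 29 \left(1 + 58\right) - 528 = 29 \cdot 59 - 528 = 1711 - 528 = 1183$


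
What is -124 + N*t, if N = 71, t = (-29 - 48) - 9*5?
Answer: -8786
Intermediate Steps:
t = -122 (t = -77 - 45 = -122)
-124 + N*t = -124 + 71*(-122) = -124 - 8662 = -8786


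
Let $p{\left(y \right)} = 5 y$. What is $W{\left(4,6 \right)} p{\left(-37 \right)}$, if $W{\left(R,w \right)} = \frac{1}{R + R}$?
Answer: $- \frac{185}{8} \approx -23.125$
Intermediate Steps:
$W{\left(R,w \right)} = \frac{1}{2 R}$
$W{\left(4,6 \right)} p{\left(-37 \right)} = \frac{1}{2 \cdot 4} \cdot 5 \left(-37\right) = \frac{1}{2} \cdot \frac{1}{4} \left(-185\right) = \frac{1}{8} \left(-185\right) = - \frac{185}{8}$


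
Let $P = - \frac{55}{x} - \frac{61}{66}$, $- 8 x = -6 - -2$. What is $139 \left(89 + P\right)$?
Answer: $- \frac{201133}{66} \approx -3047.5$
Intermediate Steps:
$x = \frac{1}{2}$ ($x = - \frac{-6 - -2}{8} = - \frac{-6 + 2}{8} = \left(- \frac{1}{8}\right) \left(-4\right) = \frac{1}{2} \approx 0.5$)
$P = - \frac{7321}{66}$ ($P = - 55 \frac{1}{\frac{1}{2}} - \frac{61}{66} = \left(-55\right) 2 - \frac{61}{66} = -110 - \frac{61}{66} = - \frac{7321}{66} \approx -110.92$)
$139 \left(89 + P\right) = 139 \left(89 - \frac{7321}{66}\right) = 139 \left(- \frac{1447}{66}\right) = - \frac{201133}{66}$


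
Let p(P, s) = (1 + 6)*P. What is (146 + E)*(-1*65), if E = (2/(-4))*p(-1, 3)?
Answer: -19435/2 ≈ -9717.5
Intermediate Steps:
p(P, s) = 7*P
E = 7/2 (E = (2/(-4))*(7*(-1)) = (2*(-¼))*(-7) = -½*(-7) = 7/2 ≈ 3.5000)
(146 + E)*(-1*65) = (146 + 7/2)*(-1*65) = (299/2)*(-65) = -19435/2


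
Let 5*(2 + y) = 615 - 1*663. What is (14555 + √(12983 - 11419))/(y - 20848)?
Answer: -72775/104298 - 5*√391/52149 ≈ -0.69966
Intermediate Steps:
y = -58/5 (y = -2 + (615 - 1*663)/5 = -2 + (615 - 663)/5 = -2 + (⅕)*(-48) = -2 - 48/5 = -58/5 ≈ -11.600)
(14555 + √(12983 - 11419))/(y - 20848) = (14555 + √(12983 - 11419))/(-58/5 - 20848) = (14555 + √1564)/(-104298/5) = (14555 + 2*√391)*(-5/104298) = -72775/104298 - 5*√391/52149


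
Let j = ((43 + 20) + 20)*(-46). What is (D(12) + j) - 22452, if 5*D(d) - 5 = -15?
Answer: -26272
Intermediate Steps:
j = -3818 (j = (63 + 20)*(-46) = 83*(-46) = -3818)
D(d) = -2 (D(d) = 1 + (⅕)*(-15) = 1 - 3 = -2)
(D(12) + j) - 22452 = (-2 - 3818) - 22452 = -3820 - 22452 = -26272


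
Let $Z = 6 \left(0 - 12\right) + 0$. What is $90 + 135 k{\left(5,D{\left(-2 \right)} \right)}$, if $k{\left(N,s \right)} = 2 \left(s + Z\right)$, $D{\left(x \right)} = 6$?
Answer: $-17730$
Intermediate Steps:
$Z = -72$ ($Z = 6 \left(0 - 12\right) + 0 = 6 \left(-12\right) + 0 = -72 + 0 = -72$)
$k{\left(N,s \right)} = -144 + 2 s$ ($k{\left(N,s \right)} = 2 \left(s - 72\right) = 2 \left(-72 + s\right) = -144 + 2 s$)
$90 + 135 k{\left(5,D{\left(-2 \right)} \right)} = 90 + 135 \left(-144 + 2 \cdot 6\right) = 90 + 135 \left(-144 + 12\right) = 90 + 135 \left(-132\right) = 90 - 17820 = -17730$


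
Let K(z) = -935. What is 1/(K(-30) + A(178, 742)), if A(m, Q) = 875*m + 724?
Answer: 1/155539 ≈ 6.4293e-6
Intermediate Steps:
A(m, Q) = 724 + 875*m
1/(K(-30) + A(178, 742)) = 1/(-935 + (724 + 875*178)) = 1/(-935 + (724 + 155750)) = 1/(-935 + 156474) = 1/155539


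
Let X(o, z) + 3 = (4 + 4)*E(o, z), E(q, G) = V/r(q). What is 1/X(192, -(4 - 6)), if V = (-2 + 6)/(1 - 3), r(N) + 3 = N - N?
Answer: 3/7 ≈ 0.42857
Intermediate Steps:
r(N) = -3 (r(N) = -3 + (N - N) = -3 + 0 = -3)
V = -2 (V = 4/(-2) = 4*(-½) = -2)
E(q, G) = ⅔ (E(q, G) = -2/(-3) = -2*(-⅓) = ⅔)
X(o, z) = 7/3 (X(o, z) = -3 + (4 + 4)*(⅔) = -3 + 8*(⅔) = -3 + 16/3 = 7/3)
1/X(192, -(4 - 6)) = 1/(7/3) = 3/7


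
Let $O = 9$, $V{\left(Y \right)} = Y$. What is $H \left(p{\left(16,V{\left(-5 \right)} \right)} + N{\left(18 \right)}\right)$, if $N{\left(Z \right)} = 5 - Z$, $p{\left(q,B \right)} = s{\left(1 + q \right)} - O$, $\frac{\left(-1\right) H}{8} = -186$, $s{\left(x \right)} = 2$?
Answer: $-29760$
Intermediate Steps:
$H = 1488$ ($H = \left(-8\right) \left(-186\right) = 1488$)
$p{\left(q,B \right)} = -7$ ($p{\left(q,B \right)} = 2 - 9 = -7$)
$H \left(p{\left(16,V{\left(-5 \right)} \right)} + N{\left(18 \right)}\right) = 1488 \left(-7 + \left(5 - 18\right)\right) = 1488 \left(-7 - 13\right) = 1488 \left(-20\right) = -29760$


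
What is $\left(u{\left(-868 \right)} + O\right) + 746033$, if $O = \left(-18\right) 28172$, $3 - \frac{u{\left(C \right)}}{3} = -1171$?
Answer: $242459$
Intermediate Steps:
$u{\left(C \right)} = 3522$ ($u{\left(C \right)} = 9 - -3513 = 9 + 3513 = 3522$)
$O = -507096$
$\left(u{\left(-868 \right)} + O\right) + 746033 = \left(3522 - 507096\right) + 746033 = -503574 + 746033 = 242459$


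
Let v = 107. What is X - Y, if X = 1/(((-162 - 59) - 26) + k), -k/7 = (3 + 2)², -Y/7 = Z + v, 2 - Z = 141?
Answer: -94529/422 ≈ -224.00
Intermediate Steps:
Z = -139 (Z = 2 - 1*141 = 2 - 141 = -139)
Y = 224 (Y = -7*(-139 + 107) = -7*(-32) = 224)
k = -175 (k = -7*(3 + 2)² = -7*5² = -7*25 = -175)
X = -1/422 (X = 1/(((-162 - 59) - 26) - 175) = 1/((-221 - 26) - 175) = 1/(-247 - 175) = 1/(-422) = -1/422 ≈ -0.0023697)
X - Y = -1/422 - 1*224 = -1/422 - 224 = -94529/422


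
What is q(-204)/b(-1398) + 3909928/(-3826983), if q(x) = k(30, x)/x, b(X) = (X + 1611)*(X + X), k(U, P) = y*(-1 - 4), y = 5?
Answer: -158341418328517/154982340874512 ≈ -1.0217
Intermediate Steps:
k(U, P) = -25 (k(U, P) = 5*(-1 - 4) = 5*(-5) = -25)
b(X) = 2*X*(1611 + X) (b(X) = (1611 + X)*(2*X) = 2*X*(1611 + X))
q(x) = -25/x
q(-204)/b(-1398) + 3909928/(-3826983) = (-25/(-204))/((2*(-1398)*(1611 - 1398))) + 3909928/(-3826983) = (-25*(-1/204))/((2*(-1398)*213)) + 3909928*(-1/3826983) = (25/204)/(-595548) - 3909928/3826983 = (25/204)*(-1/595548) - 3909928/3826983 = -25/121491792 - 3909928/3826983 = -158341418328517/154982340874512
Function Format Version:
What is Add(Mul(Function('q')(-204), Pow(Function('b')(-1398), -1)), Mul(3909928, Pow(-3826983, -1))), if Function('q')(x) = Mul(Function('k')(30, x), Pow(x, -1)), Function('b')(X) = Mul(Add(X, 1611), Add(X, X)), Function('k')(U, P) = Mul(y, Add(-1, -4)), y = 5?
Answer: Rational(-158341418328517, 154982340874512) ≈ -1.0217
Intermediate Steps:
Function('k')(U, P) = -25 (Function('k')(U, P) = Mul(5, Add(-1, -4)) = Mul(5, -5) = -25)
Function('b')(X) = Mul(2, X, Add(1611, X)) (Function('b')(X) = Mul(Add(1611, X), Mul(2, X)) = Mul(2, X, Add(1611, X)))
Function('q')(x) = Mul(-25, Pow(x, -1))
Add(Mul(Function('q')(-204), Pow(Function('b')(-1398), -1)), Mul(3909928, Pow(-3826983, -1))) = Add(Mul(Mul(-25, Pow(-204, -1)), Pow(Mul(2, -1398, Add(1611, -1398)), -1)), Mul(3909928, Pow(-3826983, -1))) = Add(Mul(Mul(-25, Rational(-1, 204)), Pow(Mul(2, -1398, 213), -1)), Mul(3909928, Rational(-1, 3826983))) = Add(Mul(Rational(25, 204), Pow(-595548, -1)), Rational(-3909928, 3826983)) = Add(Mul(Rational(25, 204), Rational(-1, 595548)), Rational(-3909928, 3826983)) = Add(Rational(-25, 121491792), Rational(-3909928, 3826983)) = Rational(-158341418328517, 154982340874512)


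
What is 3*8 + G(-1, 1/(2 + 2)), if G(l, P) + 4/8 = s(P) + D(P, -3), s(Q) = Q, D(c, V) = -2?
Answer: 87/4 ≈ 21.750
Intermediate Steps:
G(l, P) = -5/2 + P (G(l, P) = -½ + (P - 2) = -½ + (-2 + P) = -5/2 + P)
3*8 + G(-1, 1/(2 + 2)) = 3*8 + (-5/2 + 1/(2 + 2)) = 24 + (-5/2 + 1/4) = 24 + (-5/2 + ¼) = 24 - 9/4 = 87/4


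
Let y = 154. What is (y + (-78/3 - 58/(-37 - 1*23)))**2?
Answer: 14969161/900 ≈ 16632.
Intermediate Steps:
(y + (-78/3 - 58/(-37 - 1*23)))**2 = (154 + (-78/3 - 58/(-37 - 1*23)))**2 = (154 + (-78*1/3 - 58/(-37 - 23)))**2 = (154 + (-26 - 58/(-60)))**2 = (154 + (-26 - 58*(-1/60)))**2 = (154 + (-26 + 29/30))**2 = (154 - 751/30)**2 = (3869/30)**2 = 14969161/900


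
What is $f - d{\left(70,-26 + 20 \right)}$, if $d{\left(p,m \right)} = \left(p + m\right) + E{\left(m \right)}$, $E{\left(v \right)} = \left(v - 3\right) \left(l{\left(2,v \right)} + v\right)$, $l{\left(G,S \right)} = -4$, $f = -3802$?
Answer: $-3956$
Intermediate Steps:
$E{\left(v \right)} = \left(-4 + v\right) \left(-3 + v\right)$ ($E{\left(v \right)} = \left(v - 3\right) \left(-4 + v\right) = \left(-3 + v\right) \left(-4 + v\right) = \left(-4 + v\right) \left(-3 + v\right)$)
$d{\left(p,m \right)} = 12 + p + m^{2} - 6 m$ ($d{\left(p,m \right)} = \left(p + m\right) + \left(12 + m^{2} - 7 m\right) = \left(m + p\right) + \left(12 + m^{2} - 7 m\right) = 12 + p + m^{2} - 6 m$)
$f - d{\left(70,-26 + 20 \right)} = -3802 - \left(12 + 70 + \left(-26 + 20\right)^{2} - 6 \left(-26 + 20\right)\right) = -3802 - \left(12 + 70 + \left(-6\right)^{2} - -36\right) = -3802 - \left(12 + 70 + 36 + 36\right) = -3802 - 154 = -3956$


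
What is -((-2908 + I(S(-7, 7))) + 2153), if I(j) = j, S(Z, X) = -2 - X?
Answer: 764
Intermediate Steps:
-((-2908 + I(S(-7, 7))) + 2153) = -((-2908 + (-2 - 1*7)) + 2153) = -((-2908 + (-2 - 7)) + 2153) = -((-2908 - 9) + 2153) = -(-2917 + 2153) = -1*(-764) = 764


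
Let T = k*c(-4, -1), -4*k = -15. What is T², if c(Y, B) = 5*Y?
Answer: 5625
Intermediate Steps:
k = 15/4 (k = -¼*(-15) = 15/4 ≈ 3.7500)
T = -75 (T = 15*(5*(-4))/4 = (15/4)*(-20) = -75)
T² = (-75)² = 5625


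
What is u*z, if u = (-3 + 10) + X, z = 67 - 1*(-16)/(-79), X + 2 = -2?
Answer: 15831/79 ≈ 200.39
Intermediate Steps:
X = -4 (X = -2 - 2 = -4)
z = 5277/79 (z = 67 + 16*(-1/79) = 67 - 16/79 = 5277/79 ≈ 66.797)
u = 3 (u = (-3 + 10) - 4 = 7 - 4 = 3)
u*z = 3*(5277/79) = 15831/79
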